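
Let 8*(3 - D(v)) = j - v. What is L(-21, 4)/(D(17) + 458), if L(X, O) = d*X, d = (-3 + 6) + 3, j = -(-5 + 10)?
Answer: -72/265 ≈ -0.27170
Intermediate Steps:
j = -5 (j = -1*5 = -5)
d = 6 (d = 3 + 3 = 6)
D(v) = 29/8 + v/8 (D(v) = 3 - (-5 - v)/8 = 3 + (5/8 + v/8) = 29/8 + v/8)
L(X, O) = 6*X
L(-21, 4)/(D(17) + 458) = (6*(-21))/((29/8 + (⅛)*17) + 458) = -126/((29/8 + 17/8) + 458) = -126/(23/4 + 458) = -126/1855/4 = -126*4/1855 = -72/265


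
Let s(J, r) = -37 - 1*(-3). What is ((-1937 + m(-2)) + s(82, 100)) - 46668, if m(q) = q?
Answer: -48641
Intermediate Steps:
s(J, r) = -34 (s(J, r) = -37 + 3 = -34)
((-1937 + m(-2)) + s(82, 100)) - 46668 = ((-1937 - 2) - 34) - 46668 = (-1939 - 34) - 46668 = -1973 - 46668 = -48641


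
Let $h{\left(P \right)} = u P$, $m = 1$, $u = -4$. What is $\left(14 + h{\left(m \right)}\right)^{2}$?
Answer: $100$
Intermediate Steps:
$h{\left(P \right)} = - 4 P$
$\left(14 + h{\left(m \right)}\right)^{2} = \left(14 - 4\right)^{2} = 10^{2} = 100$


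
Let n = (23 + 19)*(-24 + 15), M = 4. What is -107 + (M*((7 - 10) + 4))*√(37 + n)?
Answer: -107 + 4*I*√341 ≈ -107.0 + 73.865*I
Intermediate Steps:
n = -378 (n = 42*(-9) = -378)
-107 + (M*((7 - 10) + 4))*√(37 + n) = -107 + (4*((7 - 10) + 4))*√(37 - 378) = -107 + (4*(-3 + 4))*√(-341) = -107 + (4*1)*(I*√341) = -107 + 4*(I*√341) = -107 + 4*I*√341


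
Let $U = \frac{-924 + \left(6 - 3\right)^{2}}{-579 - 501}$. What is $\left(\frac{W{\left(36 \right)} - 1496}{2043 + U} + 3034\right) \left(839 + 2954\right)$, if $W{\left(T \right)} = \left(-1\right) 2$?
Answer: $\frac{1693068066226}{147157} \approx 1.1505 \cdot 10^{7}$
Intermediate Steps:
$W{\left(T \right)} = -2$
$U = \frac{61}{72}$ ($U = \frac{-924 + 3^{2}}{-1080} = \left(-924 + 9\right) \left(- \frac{1}{1080}\right) = \left(-915\right) \left(- \frac{1}{1080}\right) = \frac{61}{72} \approx 0.84722$)
$\left(\frac{W{\left(36 \right)} - 1496}{2043 + U} + 3034\right) \left(839 + 2954\right) = \left(\frac{-2 - 1496}{2043 + \frac{61}{72}} + 3034\right) \left(839 + 2954\right) = \left(- \frac{1498}{\frac{147157}{72}} + 3034\right) 3793 = \left(\left(-1498\right) \frac{72}{147157} + 3034\right) 3793 = \left(- \frac{107856}{147157} + 3034\right) 3793 = \frac{446366482}{147157} \cdot 3793 = \frac{1693068066226}{147157}$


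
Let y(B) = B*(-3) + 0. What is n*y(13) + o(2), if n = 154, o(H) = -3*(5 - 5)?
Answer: -6006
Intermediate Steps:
y(B) = -3*B (y(B) = -3*B + 0 = -3*B)
o(H) = 0 (o(H) = -3*0 = 0)
n*y(13) + o(2) = 154*(-3*13) + 0 = 154*(-39) + 0 = -6006 + 0 = -6006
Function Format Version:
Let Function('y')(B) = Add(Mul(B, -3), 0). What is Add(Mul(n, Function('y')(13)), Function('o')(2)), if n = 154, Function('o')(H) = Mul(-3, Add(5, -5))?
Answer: -6006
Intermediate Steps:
Function('y')(B) = Mul(-3, B) (Function('y')(B) = Add(Mul(-3, B), 0) = Mul(-3, B))
Function('o')(H) = 0 (Function('o')(H) = Mul(-3, 0) = 0)
Add(Mul(n, Function('y')(13)), Function('o')(2)) = Add(Mul(154, Mul(-3, 13)), 0) = Add(Mul(154, -39), 0) = Add(-6006, 0) = -6006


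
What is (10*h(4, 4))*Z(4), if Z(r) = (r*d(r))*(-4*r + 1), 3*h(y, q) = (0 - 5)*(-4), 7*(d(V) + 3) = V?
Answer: 68000/7 ≈ 9714.3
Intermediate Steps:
d(V) = -3 + V/7
h(y, q) = 20/3 (h(y, q) = ((0 - 5)*(-4))/3 = (-5*(-4))/3 = (⅓)*20 = 20/3)
Z(r) = r*(1 - 4*r)*(-3 + r/7) (Z(r) = (r*(-3 + r/7))*(-4*r + 1) = (r*(-3 + r/7))*(1 - 4*r) = r*(1 - 4*r)*(-3 + r/7))
(10*h(4, 4))*Z(4) = (10*(20/3))*(-⅐*4*(-1 + 4*4)*(-21 + 4)) = 200*(-⅐*4*(-1 + 16)*(-17))/3 = 200*(-⅐*4*15*(-17))/3 = (200/3)*(1020/7) = 68000/7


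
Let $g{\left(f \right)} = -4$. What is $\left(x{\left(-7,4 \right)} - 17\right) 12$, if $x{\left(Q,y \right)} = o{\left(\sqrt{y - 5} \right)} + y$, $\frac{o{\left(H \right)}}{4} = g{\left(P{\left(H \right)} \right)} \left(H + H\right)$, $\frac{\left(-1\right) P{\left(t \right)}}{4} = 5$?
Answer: $-156 - 384 i \approx -156.0 - 384.0 i$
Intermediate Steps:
$P{\left(t \right)} = -20$ ($P{\left(t \right)} = \left(-4\right) 5 = -20$)
$o{\left(H \right)} = - 32 H$ ($o{\left(H \right)} = 4 \left(- 4 \left(H + H\right)\right) = 4 \left(- 4 \cdot 2 H\right) = 4 \left(- 8 H\right) = - 32 H$)
$x{\left(Q,y \right)} = y - 32 \sqrt{-5 + y}$ ($x{\left(Q,y \right)} = - 32 \sqrt{y - 5} + y = - 32 \sqrt{-5 + y} + y = y - 32 \sqrt{-5 + y}$)
$\left(x{\left(-7,4 \right)} - 17\right) 12 = \left(\left(4 - 32 \sqrt{-5 + 4}\right) - 17\right) 12 = \left(\left(4 - 32 \sqrt{-1}\right) - 17\right) 12 = \left(\left(4 - 32 i\right) - 17\right) 12 = \left(-13 - 32 i\right) 12 = -156 - 384 i$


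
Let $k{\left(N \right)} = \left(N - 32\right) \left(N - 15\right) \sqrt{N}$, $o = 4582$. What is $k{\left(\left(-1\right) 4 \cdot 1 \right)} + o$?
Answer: $4582 + 1368 i \approx 4582.0 + 1368.0 i$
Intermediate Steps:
$k{\left(N \right)} = \sqrt{N} \left(-32 + N\right) \left(-15 + N\right)$ ($k{\left(N \right)} = \left(-32 + N\right) \left(-15 + N\right) \sqrt{N} = \sqrt{N} \left(-32 + N\right) \left(-15 + N\right)$)
$k{\left(\left(-1\right) 4 \cdot 1 \right)} + o = \sqrt{\left(-1\right) 4 \cdot 1} \left(480 + \left(\left(-1\right) 4 \cdot 1\right)^{2} - 47 \left(-1\right) 4 \cdot 1\right) + 4582 = \sqrt{\left(-4\right) 1} \left(480 + \left(\left(-4\right) 1\right)^{2} - 47 \left(\left(-4\right) 1\right)\right) + 4582 = \sqrt{-4} \left(480 + \left(-4\right)^{2} - -188\right) + 4582 = 2 i \left(480 + 16 + 188\right) + 4582 = 2 i 684 + 4582 = 1368 i + 4582 = 4582 + 1368 i$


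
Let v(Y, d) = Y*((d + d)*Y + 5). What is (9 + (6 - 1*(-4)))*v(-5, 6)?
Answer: 5225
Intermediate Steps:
v(Y, d) = Y*(5 + 2*Y*d) (v(Y, d) = Y*((2*d)*Y + 5) = Y*(2*Y*d + 5) = Y*(5 + 2*Y*d))
(9 + (6 - 1*(-4)))*v(-5, 6) = (9 + (6 - 1*(-4)))*(-5*(5 + 2*(-5)*6)) = (9 + (6 + 4))*(-5*(5 - 60)) = (9 + 10)*(-5*(-55)) = 19*275 = 5225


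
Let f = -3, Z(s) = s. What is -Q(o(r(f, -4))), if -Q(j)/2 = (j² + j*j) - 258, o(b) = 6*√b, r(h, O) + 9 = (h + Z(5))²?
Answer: -1236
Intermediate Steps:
r(h, O) = -9 + (5 + h)² (r(h, O) = -9 + (h + 5)² = -9 + (5 + h)²)
Q(j) = 516 - 4*j² (Q(j) = -2*((j² + j*j) - 258) = -2*((j² + j²) - 258) = -2*(2*j² - 258) = -2*(-258 + 2*j²) = 516 - 4*j²)
-Q(o(r(f, -4))) = -(516 - (-1296 + 144*(5 - 3)²)) = -(516 - 4*(6*√(-9 + 2²))²) = -(516 - 4*(6*√(-9 + 4))²) = -(516 - 4*(6*√(-5))²) = -(516 - 4*(6*(I*√5))²) = -(516 - 4*(6*I*√5)²) = -(516 - 4*(-180)) = -(516 + 720) = -1*1236 = -1236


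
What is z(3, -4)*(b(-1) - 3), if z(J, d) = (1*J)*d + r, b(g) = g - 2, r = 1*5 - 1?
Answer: 48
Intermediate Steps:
r = 4 (r = 5 - 1 = 4)
b(g) = -2 + g
z(J, d) = 4 + J*d (z(J, d) = (1*J)*d + 4 = J*d + 4 = 4 + J*d)
z(3, -4)*(b(-1) - 3) = (4 + 3*(-4))*((-2 - 1) - 3) = (4 - 12)*(-3 - 3) = -8*(-6) = 48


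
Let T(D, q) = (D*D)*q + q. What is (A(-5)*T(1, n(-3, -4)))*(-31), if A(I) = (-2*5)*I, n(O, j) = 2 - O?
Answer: -15500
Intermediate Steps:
T(D, q) = q + q*D² (T(D, q) = D²*q + q = q*D² + q = q + q*D²)
A(I) = -10*I
(A(-5)*T(1, n(-3, -4)))*(-31) = ((-10*(-5))*((2 - 1*(-3))*(1 + 1²)))*(-31) = (50*((2 + 3)*(1 + 1)))*(-31) = (50*(5*2))*(-31) = (50*10)*(-31) = 500*(-31) = -15500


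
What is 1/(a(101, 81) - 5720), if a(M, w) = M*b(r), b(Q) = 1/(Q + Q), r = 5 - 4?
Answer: -2/11339 ≈ -0.00017638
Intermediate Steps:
r = 1
b(Q) = 1/(2*Q)
a(M, w) = M/2 (a(M, w) = M*((½)/1) = M*((½)*1) = M*(½) = M/2)
1/(a(101, 81) - 5720) = 1/((½)*101 - 5720) = 1/(101/2 - 5720) = 1/(-11339/2) = -2/11339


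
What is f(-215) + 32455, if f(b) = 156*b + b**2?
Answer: 45140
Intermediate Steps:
f(b) = b**2 + 156*b
f(-215) + 32455 = -215*(156 - 215) + 32455 = -215*(-59) + 32455 = 12685 + 32455 = 45140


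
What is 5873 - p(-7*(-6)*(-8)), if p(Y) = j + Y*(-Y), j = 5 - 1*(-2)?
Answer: 118762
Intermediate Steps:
j = 7 (j = 5 + 2 = 7)
p(Y) = 7 - Y² (p(Y) = 7 + Y*(-Y) = 7 - Y²)
5873 - p(-7*(-6)*(-8)) = 5873 - (7 - (-7*(-6)*(-8))²) = 5873 - (7 - (42*(-8))²) = 5873 - (7 - 1*(-336)²) = 5873 - (7 - 1*112896) = 5873 - (7 - 112896) = 5873 - 1*(-112889) = 5873 + 112889 = 118762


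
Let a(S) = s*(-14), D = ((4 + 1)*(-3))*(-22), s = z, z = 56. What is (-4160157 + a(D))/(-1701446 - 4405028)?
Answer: 4160941/6106474 ≈ 0.68140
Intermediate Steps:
s = 56
D = 330 (D = (5*(-3))*(-22) = -15*(-22) = 330)
a(S) = -784 (a(S) = 56*(-14) = -784)
(-4160157 + a(D))/(-1701446 - 4405028) = (-4160157 - 784)/(-1701446 - 4405028) = -4160941/(-6106474) = -4160941*(-1/6106474) = 4160941/6106474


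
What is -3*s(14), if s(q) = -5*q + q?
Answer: 168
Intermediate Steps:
s(q) = -4*q
-3*s(14) = -(-12)*14 = -3*(-56) = 168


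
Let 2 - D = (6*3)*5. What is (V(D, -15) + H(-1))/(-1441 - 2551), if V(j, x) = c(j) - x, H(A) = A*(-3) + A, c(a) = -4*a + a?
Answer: -281/3992 ≈ -0.070391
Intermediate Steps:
c(a) = -3*a
D = -88 (D = 2 - 6*3*5 = 2 - 18*5 = 2 - 1*90 = 2 - 90 = -88)
H(A) = -2*A (H(A) = -3*A + A = -2*A)
V(j, x) = -x - 3*j (V(j, x) = -3*j - x = -x - 3*j)
(V(D, -15) + H(-1))/(-1441 - 2551) = ((-1*(-15) - 3*(-88)) - 2*(-1))/(-1441 - 2551) = ((15 + 264) + 2)/(-3992) = (279 + 2)*(-1/3992) = 281*(-1/3992) = -281/3992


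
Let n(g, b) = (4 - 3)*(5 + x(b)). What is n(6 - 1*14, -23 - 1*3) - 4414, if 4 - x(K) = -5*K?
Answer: -4535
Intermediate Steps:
x(K) = 4 + 5*K (x(K) = 4 - (-5)*K = 4 + 5*K)
n(g, b) = 9 + 5*b (n(g, b) = (4 - 3)*(5 + (4 + 5*b)) = 1*(9 + 5*b) = 9 + 5*b)
n(6 - 1*14, -23 - 1*3) - 4414 = (9 + 5*(-23 - 1*3)) - 4414 = (9 + 5*(-23 - 3)) - 4414 = (9 + 5*(-26)) - 4414 = (9 - 130) - 4414 = -121 - 4414 = -4535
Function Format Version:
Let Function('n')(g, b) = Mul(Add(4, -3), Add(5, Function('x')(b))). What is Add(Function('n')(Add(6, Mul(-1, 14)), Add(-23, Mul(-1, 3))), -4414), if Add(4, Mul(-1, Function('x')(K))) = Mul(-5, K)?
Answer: -4535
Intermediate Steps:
Function('x')(K) = Add(4, Mul(5, K)) (Function('x')(K) = Add(4, Mul(-1, Mul(-5, K))) = Add(4, Mul(5, K)))
Function('n')(g, b) = Add(9, Mul(5, b)) (Function('n')(g, b) = Mul(Add(4, -3), Add(5, Add(4, Mul(5, b)))) = Mul(1, Add(9, Mul(5, b))) = Add(9, Mul(5, b)))
Add(Function('n')(Add(6, Mul(-1, 14)), Add(-23, Mul(-1, 3))), -4414) = Add(Add(9, Mul(5, Add(-23, Mul(-1, 3)))), -4414) = Add(Add(9, Mul(5, Add(-23, -3))), -4414) = Add(Add(9, Mul(5, -26)), -4414) = Add(Add(9, -130), -4414) = Add(-121, -4414) = -4535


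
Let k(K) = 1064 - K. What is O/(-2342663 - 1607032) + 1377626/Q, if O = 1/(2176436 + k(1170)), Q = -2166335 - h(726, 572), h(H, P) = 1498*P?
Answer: -11841852289212286291/25986865276981445850 ≈ -0.45569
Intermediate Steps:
Q = -3023191 (Q = -2166335 - 1498*572 = -2166335 - 1*856856 = -2166335 - 856856 = -3023191)
O = 1/2176330 (O = 1/(2176436 + (1064 - 1*1170)) = 1/(2176436 + (1064 - 1170)) = 1/(2176436 - 106) = 1/2176330 ≈ 4.5949e-7)
O/(-2342663 - 1607032) + 1377626/Q = 1/(2176330*(-2342663 - 1607032)) + 1377626/(-3023191) = (1/2176330)/(-3949695) + 1377626*(-1/3023191) = (1/2176330)*(-1/3949695) - 1377626/3023191 = -1/8595839719350 - 1377626/3023191 = -11841852289212286291/25986865276981445850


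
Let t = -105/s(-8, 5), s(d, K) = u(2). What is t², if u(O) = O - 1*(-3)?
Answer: 441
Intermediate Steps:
u(O) = 3 + O (u(O) = O + 3 = 3 + O)
s(d, K) = 5 (s(d, K) = 3 + 2 = 5)
t = -21 (t = -105/5 = -105*⅕ = -21)
t² = (-21)² = 441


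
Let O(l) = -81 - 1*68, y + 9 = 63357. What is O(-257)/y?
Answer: -149/63348 ≈ -0.0023521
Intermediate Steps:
y = 63348 (y = -9 + 63357 = 63348)
O(l) = -149 (O(l) = -81 - 68 = -149)
O(-257)/y = -149/63348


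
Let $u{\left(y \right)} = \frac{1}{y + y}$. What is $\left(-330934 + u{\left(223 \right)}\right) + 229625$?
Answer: $- \frac{45183813}{446} \approx -1.0131 \cdot 10^{5}$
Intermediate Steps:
$u{\left(y \right)} = \frac{1}{2 y}$
$\left(-330934 + u{\left(223 \right)}\right) + 229625 = \left(-330934 + \frac{1}{2 \cdot 223}\right) + 229625 = \left(-330934 + \frac{1}{2} \cdot \frac{1}{223}\right) + 229625 = \left(-330934 + \frac{1}{446}\right) + 229625 = - \frac{147596563}{446} + 229625 = - \frac{45183813}{446}$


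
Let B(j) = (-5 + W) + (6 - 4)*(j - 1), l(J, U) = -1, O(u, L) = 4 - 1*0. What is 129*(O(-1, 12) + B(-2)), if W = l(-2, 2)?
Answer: -1032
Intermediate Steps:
O(u, L) = 4 (O(u, L) = 4 + 0 = 4)
W = -1
B(j) = -8 + 2*j (B(j) = (-5 - 1) + (6 - 4)*(j - 1) = -6 + 2*(-1 + j) = -6 + (-2 + 2*j) = -8 + 2*j)
129*(O(-1, 12) + B(-2)) = 129*(4 + (-8 + 2*(-2))) = 129*(4 + (-8 - 4)) = 129*(4 - 12) = 129*(-8) = -1032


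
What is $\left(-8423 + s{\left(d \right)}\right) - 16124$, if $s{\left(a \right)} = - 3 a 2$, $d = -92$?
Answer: $-23995$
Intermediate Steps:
$s{\left(a \right)} = - 6 a$
$\left(-8423 + s{\left(d \right)}\right) - 16124 = \left(-8423 - -552\right) - 16124 = \left(-8423 + 552\right) - 16124 = -7871 - 16124 = -23995$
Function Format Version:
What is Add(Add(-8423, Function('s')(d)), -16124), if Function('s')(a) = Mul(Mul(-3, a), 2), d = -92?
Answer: -23995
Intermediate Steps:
Function('s')(a) = Mul(-6, a)
Add(Add(-8423, Function('s')(d)), -16124) = Add(Add(-8423, Mul(-6, -92)), -16124) = Add(Add(-8423, 552), -16124) = Add(-7871, -16124) = -23995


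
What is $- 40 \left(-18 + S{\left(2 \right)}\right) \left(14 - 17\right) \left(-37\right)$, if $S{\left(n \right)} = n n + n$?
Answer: $53280$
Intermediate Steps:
$S{\left(n \right)} = n + n^{2}$ ($S{\left(n \right)} = n^{2} + n = n + n^{2}$)
$- 40 \left(-18 + S{\left(2 \right)}\right) \left(14 - 17\right) \left(-37\right) = - 40 \left(-18 + 2 \left(1 + 2\right)\right) \left(14 - 17\right) \left(-37\right) = - 40 \left(-18 + 2 \cdot 3\right) \left(-3\right) \left(-37\right) = - 40 \left(-18 + 6\right) \left(-3\right) \left(-37\right) = - 40 \left(\left(-12\right) \left(-3\right)\right) \left(-37\right) = \left(-40\right) 36 \left(-37\right) = \left(-1440\right) \left(-37\right) = 53280$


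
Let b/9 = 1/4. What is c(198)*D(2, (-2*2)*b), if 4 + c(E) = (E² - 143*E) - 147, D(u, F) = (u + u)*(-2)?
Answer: -85912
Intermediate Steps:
b = 9/4 ≈ 2.2500
D(u, F) = -4*u (D(u, F) = (2*u)*(-2) = -4*u)
c(E) = -151 + E² - 143*E (c(E) = -4 + ((E² - 143*E) - 147) = -4 + (-147 + E² - 143*E) = -151 + E² - 143*E)
c(198)*D(2, (-2*2)*b) = (-151 + 198² - 143*198)*(-4*2) = (-151 + 39204 - 28314)*(-8) = 10739*(-8) = -85912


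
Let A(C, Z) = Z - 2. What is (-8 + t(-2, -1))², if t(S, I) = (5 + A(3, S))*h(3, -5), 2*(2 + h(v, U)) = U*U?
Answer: 25/4 ≈ 6.2500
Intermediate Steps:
h(v, U) = -2 + U²/2 (h(v, U) = -2 + (U*U)/2 = -2 + U²/2)
A(C, Z) = -2 + Z
t(S, I) = 63/2 + 21*S/2 (t(S, I) = (5 + (-2 + S))*(-2 + (½)*(-5)²) = (3 + S)*(-2 + (½)*25) = (3 + S)*(-2 + 25/2) = (3 + S)*(21/2) = 63/2 + 21*S/2)
(-8 + t(-2, -1))² = (-8 + (63/2 + (21/2)*(-2)))² = (-8 + (63/2 - 21))² = (-8 + 21/2)² = (5/2)² = 25/4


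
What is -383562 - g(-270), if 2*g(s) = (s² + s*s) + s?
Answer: -456327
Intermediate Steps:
g(s) = s² + s/2 (g(s) = ((s² + s*s) + s)/2 = ((s² + s²) + s)/2 = (2*s² + s)/2 = (s + 2*s²)/2 = s² + s/2)
-383562 - g(-270) = -383562 - (-270)*(½ - 270) = -383562 - (-270)*(-539)/2 = -383562 - 1*72765 = -383562 - 72765 = -456327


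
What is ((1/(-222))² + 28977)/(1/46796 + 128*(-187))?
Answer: -16707370784831/13800863666655 ≈ -1.2106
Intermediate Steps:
((1/(-222))² + 28977)/(1/46796 + 128*(-187)) = ((-1/222)² + 28977)/(1/46796 - 23936) = (1/49284 + 28977)/(-1120109055/46796) = (1428102469/49284)*(-46796/1120109055) = -16707370784831/13800863666655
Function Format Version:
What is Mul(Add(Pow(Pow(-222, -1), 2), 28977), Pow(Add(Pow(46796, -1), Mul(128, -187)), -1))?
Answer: Rational(-16707370784831, 13800863666655) ≈ -1.2106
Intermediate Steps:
Mul(Add(Pow(Pow(-222, -1), 2), 28977), Pow(Add(Pow(46796, -1), Mul(128, -187)), -1)) = Mul(Add(Pow(Rational(-1, 222), 2), 28977), Pow(Add(Rational(1, 46796), -23936), -1)) = Mul(Add(Rational(1, 49284), 28977), Pow(Rational(-1120109055, 46796), -1)) = Mul(Rational(1428102469, 49284), Rational(-46796, 1120109055)) = Rational(-16707370784831, 13800863666655)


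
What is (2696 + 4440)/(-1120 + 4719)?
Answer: 7136/3599 ≈ 1.9828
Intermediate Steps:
(2696 + 4440)/(-1120 + 4719) = 7136/3599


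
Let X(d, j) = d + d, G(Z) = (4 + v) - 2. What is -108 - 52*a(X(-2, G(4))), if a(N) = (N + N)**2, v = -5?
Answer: -3436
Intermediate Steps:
G(Z) = -3 (G(Z) = (4 - 5) - 2 = -1 - 2 = -3)
X(d, j) = 2*d
a(N) = 4*N**2 (a(N) = (2*N)**2 = 4*N**2)
-108 - 52*a(X(-2, G(4))) = -108 - 208*(2*(-2))**2 = -108 - 208*(-4)**2 = -108 - 208*16 = -108 - 52*64 = -108 - 3328 = -3436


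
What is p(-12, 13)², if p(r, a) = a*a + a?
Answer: 33124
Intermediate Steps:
p(r, a) = a + a² (p(r, a) = a² + a = a + a²)
p(-12, 13)² = (13*(1 + 13))² = (13*14)² = 182² = 33124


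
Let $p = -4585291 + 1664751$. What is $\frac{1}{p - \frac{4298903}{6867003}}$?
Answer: $- \frac{6867003}{20055361240523} \approx -3.424 \cdot 10^{-7}$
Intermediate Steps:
$p = -2920540$
$\frac{1}{p - \frac{4298903}{6867003}} = \frac{1}{-2920540 - \frac{4298903}{6867003}} = \frac{1}{- \frac{20055361240523}{6867003}} = - \frac{6867003}{20055361240523}$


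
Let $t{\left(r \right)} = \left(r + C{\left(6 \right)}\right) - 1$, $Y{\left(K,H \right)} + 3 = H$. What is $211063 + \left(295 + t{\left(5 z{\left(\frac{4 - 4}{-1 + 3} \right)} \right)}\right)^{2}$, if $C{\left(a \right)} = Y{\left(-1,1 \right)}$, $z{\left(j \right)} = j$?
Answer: $296327$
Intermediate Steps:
$Y{\left(K,H \right)} = -3 + H$
$C{\left(a \right)} = -2$ ($C{\left(a \right)} = -3 + 1 = -2$)
$t{\left(r \right)} = -3 + r$ ($t{\left(r \right)} = \left(r - 2\right) - 1 = \left(-2 + r\right) - 1 = -3 + r$)
$211063 + \left(295 + t{\left(5 z{\left(\frac{4 - 4}{-1 + 3} \right)} \right)}\right)^{2} = 211063 + \left(295 - \left(3 - 5 \frac{4 - 4}{-1 + 3}\right)\right)^{2} = 211063 + \left(295 - \left(3 - 5 \cdot \frac{0}{2}\right)\right)^{2} = 211063 + \left(295 - \left(3 - 5 \cdot 0 \cdot \frac{1}{2}\right)\right)^{2} = 211063 + \left(295 + \left(-3 + 5 \cdot 0\right)\right)^{2} = 211063 + \left(295 + \left(-3 + 0\right)\right)^{2} = 211063 + \left(295 - 3\right)^{2} = 211063 + 292^{2} = 211063 + 85264 = 296327$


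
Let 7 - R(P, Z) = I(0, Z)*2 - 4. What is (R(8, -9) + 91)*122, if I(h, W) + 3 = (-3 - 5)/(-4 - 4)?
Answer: 12932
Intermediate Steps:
I(h, W) = -2 (I(h, W) = -3 + (-3 - 5)/(-4 - 4) = -3 - 8/(-8) = -3 - 8*(-⅛) = -3 + 1 = -2)
R(P, Z) = 15 (R(P, Z) = 7 - (-2*2 - 4) = 7 - (-4 - 4) = 7 - 1*(-8) = 7 + 8 = 15)
(R(8, -9) + 91)*122 = (15 + 91)*122 = 106*122 = 12932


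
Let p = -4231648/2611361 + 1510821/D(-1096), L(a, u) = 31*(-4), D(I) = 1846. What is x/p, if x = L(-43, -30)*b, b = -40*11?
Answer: 20231571574720/302883647321 ≈ 66.797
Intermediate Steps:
L(a, u) = -124
b = -440
x = 54560 (x = -124*(-440) = 54560)
p = 302883647321/370813262 (p = -4231648/2611361 + 1510821/1846 = -4231648*1/2611361 + 1510821*(1/1846) = -4231648/2611361 + 116217/142 = 302883647321/370813262 ≈ 816.81)
x/p = 54560/(302883647321/370813262) = 54560*(370813262/302883647321) = 20231571574720/302883647321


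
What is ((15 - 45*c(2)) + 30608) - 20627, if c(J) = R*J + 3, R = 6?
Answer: 9321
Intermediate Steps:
c(J) = 3 + 6*J (c(J) = 6*J + 3 = 3 + 6*J)
((15 - 45*c(2)) + 30608) - 20627 = ((15 - 45*(3 + 6*2)) + 30608) - 20627 = ((15 - 45*(3 + 12)) + 30608) - 20627 = ((15 - 45*15) + 30608) - 20627 = ((15 - 675) + 30608) - 20627 = (-660 + 30608) - 20627 = 29948 - 20627 = 9321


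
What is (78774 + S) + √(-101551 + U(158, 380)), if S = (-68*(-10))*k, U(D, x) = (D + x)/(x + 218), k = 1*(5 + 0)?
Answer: 82174 + 6*I*√252185570/299 ≈ 82174.0 + 318.67*I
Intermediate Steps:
k = 5 (k = 1*5 = 5)
U(D, x) = (D + x)/(218 + x)
S = 3400 (S = -68*(-10)*5 = 680*5 = 3400)
(78774 + S) + √(-101551 + U(158, 380)) = (78774 + 3400) + √(-101551 + (158 + 380)/(218 + 380)) = 82174 + √(-101551 + 538/598) = 82174 + √(-101551 + (1/598)*538) = 82174 + √(-101551 + 269/299) = 82174 + √(-30363480/299) = 82174 + 6*I*√252185570/299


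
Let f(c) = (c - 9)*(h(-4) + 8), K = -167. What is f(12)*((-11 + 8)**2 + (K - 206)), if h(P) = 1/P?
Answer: -8463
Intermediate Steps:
f(c) = -279/4 + 31*c/4 (f(c) = (c - 9)*(1/(-4) + 8) = (-9 + c)*(-1/4 + 8) = (-9 + c)*(31/4) = -279/4 + 31*c/4)
f(12)*((-11 + 8)**2 + (K - 206)) = (-279/4 + (31/4)*12)*((-11 + 8)**2 + (-167 - 206)) = (-279/4 + 93)*((-3)**2 - 373) = 93*(9 - 373)/4 = (93/4)*(-364) = -8463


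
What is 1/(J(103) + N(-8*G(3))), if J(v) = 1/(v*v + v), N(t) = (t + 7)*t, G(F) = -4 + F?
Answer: 10712/1285441 ≈ 0.0083333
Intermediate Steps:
N(t) = t*(7 + t) (N(t) = (7 + t)*t = t*(7 + t))
J(v) = 1/(v + v²) (J(v) = 1/(v² + v) = 1/(v + v²))
1/(J(103) + N(-8*G(3))) = 1/(1/(103*(1 + 103)) + (-8*(-4 + 3))*(7 - 8*(-4 + 3))) = 1/((1/103)/104 + (-8*(-1))*(7 - 8*(-1))) = 1/((1/103)*(1/104) + 8*(7 + 8)) = 1/(1/10712 + 8*15) = 1/(1/10712 + 120) = 1/(1285441/10712) = 10712/1285441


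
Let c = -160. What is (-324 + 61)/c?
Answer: 263/160 ≈ 1.6437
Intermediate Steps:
(-324 + 61)/c = (-324 + 61)/(-160) = -263*(-1/160) = 263/160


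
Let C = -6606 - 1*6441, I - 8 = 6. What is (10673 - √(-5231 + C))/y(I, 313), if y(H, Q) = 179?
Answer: 10673/179 - I*√18278/179 ≈ 59.626 - 0.75529*I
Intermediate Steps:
I = 14 (I = 8 + 6 = 14)
C = -13047 (C = -6606 - 6441 = -13047)
(10673 - √(-5231 + C))/y(I, 313) = (10673 - √(-5231 - 13047))/179 = (10673 - √(-18278))*(1/179) = (10673 - I*√18278)*(1/179) = 10673/179 - I*√18278/179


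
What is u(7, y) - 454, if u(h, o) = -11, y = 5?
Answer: -465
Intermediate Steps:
u(7, y) - 454 = -11 - 454 = -465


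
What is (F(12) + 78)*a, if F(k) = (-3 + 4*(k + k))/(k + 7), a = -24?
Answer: -37800/19 ≈ -1989.5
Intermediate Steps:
F(k) = (-3 + 8*k)/(7 + k) (F(k) = (-3 + 4*(2*k))/(7 + k) = (-3 + 8*k)/(7 + k))
(F(12) + 78)*a = ((-3 + 8*12)/(7 + 12) + 78)*(-24) = ((-3 + 96)/19 + 78)*(-24) = ((1/19)*93 + 78)*(-24) = (93/19 + 78)*(-24) = (1575/19)*(-24) = -37800/19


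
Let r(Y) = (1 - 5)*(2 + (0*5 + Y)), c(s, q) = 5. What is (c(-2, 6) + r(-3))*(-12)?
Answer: -108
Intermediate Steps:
r(Y) = -8 - 4*Y (r(Y) = -4*(2 + (0 + Y)) = -4*(2 + Y) = -8 - 4*Y)
(c(-2, 6) + r(-3))*(-12) = (5 + (-8 - 4*(-3)))*(-12) = (5 + (-8 + 12))*(-12) = (5 + 4)*(-12) = 9*(-12) = -108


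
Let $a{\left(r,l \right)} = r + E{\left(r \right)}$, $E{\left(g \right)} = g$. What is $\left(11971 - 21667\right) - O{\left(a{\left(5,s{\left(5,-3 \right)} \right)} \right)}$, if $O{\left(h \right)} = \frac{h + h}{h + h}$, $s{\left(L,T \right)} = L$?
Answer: $-9697$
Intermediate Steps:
$a{\left(r,l \right)} = 2 r$ ($a{\left(r,l \right)} = r + r = 2 r$)
$O{\left(h \right)} = 1$ ($O{\left(h \right)} = \frac{2 h}{2 h} = 2 h \frac{1}{2 h} = 1$)
$\left(11971 - 21667\right) - O{\left(a{\left(5,s{\left(5,-3 \right)} \right)} \right)} = \left(11971 - 21667\right) - 1 = -9696 - 1 = -9697$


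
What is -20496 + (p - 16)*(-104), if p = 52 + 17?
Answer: -26008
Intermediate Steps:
p = 69
-20496 + (p - 16)*(-104) = -20496 + (69 - 16)*(-104) = -20496 + 53*(-104) = -20496 - 5512 = -26008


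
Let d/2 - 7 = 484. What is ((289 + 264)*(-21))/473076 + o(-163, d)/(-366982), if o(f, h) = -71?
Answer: -704695595/28935062772 ≈ -0.024354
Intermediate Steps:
d = 982 (d = 14 + 2*484 = 14 + 968 = 982)
((289 + 264)*(-21))/473076 + o(-163, d)/(-366982) = ((289 + 264)*(-21))/473076 - 71/(-366982) = (553*(-21))*(1/473076) - 71*(-1/366982) = -11613*1/473076 + 71/366982 = -3871/157692 + 71/366982 = -704695595/28935062772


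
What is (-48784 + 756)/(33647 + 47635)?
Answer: -24014/40641 ≈ -0.59088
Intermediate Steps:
(-48784 + 756)/(33647 + 47635) = -48028/81282 = -48028*1/81282 = -24014/40641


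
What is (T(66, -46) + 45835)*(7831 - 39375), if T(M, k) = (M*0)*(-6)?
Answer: -1445819240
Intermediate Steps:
T(M, k) = 0 (T(M, k) = 0*(-6) = 0)
(T(66, -46) + 45835)*(7831 - 39375) = (0 + 45835)*(7831 - 39375) = 45835*(-31544) = -1445819240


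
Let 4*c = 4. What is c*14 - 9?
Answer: 5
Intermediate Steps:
c = 1 (c = (¼)*4 = 1)
c*14 - 9 = 1*14 - 9 = 14 - 9 = 5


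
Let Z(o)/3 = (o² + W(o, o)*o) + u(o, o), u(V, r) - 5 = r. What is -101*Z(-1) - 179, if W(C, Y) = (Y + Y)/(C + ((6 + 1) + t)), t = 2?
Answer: -7079/4 ≈ -1769.8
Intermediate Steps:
u(V, r) = 5 + r
W(C, Y) = 2*Y/(9 + C) (W(C, Y) = (Y + Y)/(C + ((6 + 1) + 2)) = (2*Y)/(C + (7 + 2)) = (2*Y)/(C + 9) = (2*Y)/(9 + C) = 2*Y/(9 + C))
Z(o) = 15 + 3*o + 3*o² + 6*o²/(9 + o) (Z(o) = 3*((o² + (2*o/(9 + o))*o) + (5 + o)) = 3*((o² + 2*o²/(9 + o)) + (5 + o)) = 3*(5 + o + o² + 2*o²/(9 + o)) = 15 + 3*o + 3*o² + 6*o²/(9 + o))
-101*Z(-1) - 179 = -303*(45 + (-1)³ + 12*(-1)² + 14*(-1))/(9 - 1) - 179 = -303*(45 - 1 + 12*1 - 14)/8 - 179 = -303*(45 - 1 + 12 - 14)/8 - 179 = -303*42/8 - 179 = -101*63/4 - 179 = -6363/4 - 179 = -7079/4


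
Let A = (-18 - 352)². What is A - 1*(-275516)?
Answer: 412416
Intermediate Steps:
A = 136900 (A = (-370)² = 136900)
A - 1*(-275516) = 136900 - 1*(-275516) = 136900 + 275516 = 412416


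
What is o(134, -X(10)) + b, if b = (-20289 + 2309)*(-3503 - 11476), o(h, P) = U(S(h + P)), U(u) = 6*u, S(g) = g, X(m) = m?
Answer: 269323164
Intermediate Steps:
o(h, P) = 6*P + 6*h (o(h, P) = 6*(h + P) = 6*(P + h) = 6*P + 6*h)
b = 269322420 (b = -17980*(-14979) = 269322420)
o(134, -X(10)) + b = (6*(-1*10) + 6*134) + 269322420 = (6*(-10) + 804) + 269322420 = (-60 + 804) + 269322420 = 744 + 269322420 = 269323164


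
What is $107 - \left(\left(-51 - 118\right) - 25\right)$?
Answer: $301$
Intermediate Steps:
$107 - \left(\left(-51 - 118\right) - 25\right) = 107 - \left(-169 - 25\right) = 107 - -194 = 107 + 194 = 301$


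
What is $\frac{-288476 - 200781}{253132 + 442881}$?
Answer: $- \frac{489257}{696013} \approx -0.70294$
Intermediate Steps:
$\frac{-288476 - 200781}{253132 + 442881} = - \frac{489257}{696013}$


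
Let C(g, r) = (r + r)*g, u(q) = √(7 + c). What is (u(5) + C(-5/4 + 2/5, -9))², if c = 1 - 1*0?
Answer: 24209/100 + 306*√2/5 ≈ 328.64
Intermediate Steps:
c = 1 (c = 1 + 0 = 1)
u(q) = 2*√2 (u(q) = √(7 + 1) = √8 = 2*√2)
C(g, r) = 2*g*r (C(g, r) = (2*r)*g = 2*g*r)
(u(5) + C(-5/4 + 2/5, -9))² = (2*√2 + 2*(-5/4 + 2/5)*(-9))² = (2*√2 + 2*(-5*¼ + 2*(⅕))*(-9))² = (2*√2 + 2*(-5/4 + ⅖)*(-9))² = (2*√2 + 2*(-17/20)*(-9))² = (2*√2 + 153/10)² = (153/10 + 2*√2)²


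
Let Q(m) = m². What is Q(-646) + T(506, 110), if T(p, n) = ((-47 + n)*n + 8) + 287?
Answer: 424541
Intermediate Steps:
T(p, n) = 295 + n*(-47 + n) (T(p, n) = (n*(-47 + n) + 8) + 287 = (8 + n*(-47 + n)) + 287 = 295 + n*(-47 + n))
Q(-646) + T(506, 110) = (-646)² + (295 + 110² - 47*110) = 417316 + (295 + 12100 - 5170) = 417316 + 7225 = 424541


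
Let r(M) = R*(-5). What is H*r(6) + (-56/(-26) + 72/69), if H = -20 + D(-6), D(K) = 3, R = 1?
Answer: 26371/299 ≈ 88.197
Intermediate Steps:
H = -17 (H = -20 + 3 = -17)
r(M) = -5 (r(M) = 1*(-5) = -5)
H*r(6) + (-56/(-26) + 72/69) = -17*(-5) + (-56/(-26) + 72/69) = 85 + (-56*(-1/26) + 72*(1/69)) = 85 + (28/13 + 24/23) = 85 + 956/299 = 26371/299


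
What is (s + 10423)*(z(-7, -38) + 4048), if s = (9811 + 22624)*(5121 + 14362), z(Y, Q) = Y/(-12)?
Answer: 2558467937902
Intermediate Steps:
z(Y, Q) = -Y/12 (z(Y, Q) = Y*(-1/12) = -Y/12)
s = 631931105 (s = 32435*19483 = 631931105)
(s + 10423)*(z(-7, -38) + 4048) = (631931105 + 10423)*(-1/12*(-7) + 4048) = 631941528*(7/12 + 4048) = 631941528*(48583/12) = 2558467937902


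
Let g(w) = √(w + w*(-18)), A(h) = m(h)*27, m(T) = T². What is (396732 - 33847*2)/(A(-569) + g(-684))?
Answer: 13895174598/369152869283 - 28612*√323/1107458607849 ≈ 0.037640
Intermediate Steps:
A(h) = 27*h² (A(h) = h²*27 = 27*h²)
g(w) = √17*√(-w) (g(w) = √(w - 18*w) = √(-17*w) = √17*√(-w))
(396732 - 33847*2)/(A(-569) + g(-684)) = (396732 - 33847*2)/(27*(-569)² + √17*√(-1*(-684))) = (396732 - 67694)/(27*323761 + √17*√684) = 329038/(8741547 + √17*(6*√19)) = 329038/(8741547 + 6*√323)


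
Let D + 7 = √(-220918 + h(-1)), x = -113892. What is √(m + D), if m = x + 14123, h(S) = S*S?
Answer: √(-99776 + I*√220917) ≈ 0.744 + 315.87*I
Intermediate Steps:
h(S) = S²
m = -99769 (m = -113892 + 14123 = -99769)
D = -7 + I*√220917 (D = -7 + √(-220918 + (-1)²) = -7 + √(-220918 + 1) = -7 + √(-220917) = -7 + I*√220917 ≈ -7.0 + 470.02*I)
√(m + D) = √(-99769 + (-7 + I*√220917)) = √(-99776 + I*√220917)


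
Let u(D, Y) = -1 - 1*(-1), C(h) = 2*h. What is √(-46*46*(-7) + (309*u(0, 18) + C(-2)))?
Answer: 2*√3702 ≈ 121.69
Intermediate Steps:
u(D, Y) = 0 (u(D, Y) = -1 + 1 = 0)
√(-46*46*(-7) + (309*u(0, 18) + C(-2))) = √(-46*46*(-7) + (309*0 + 2*(-2))) = √(-2116*(-7) + (0 - 4)) = √(14812 - 4) = √14808 = 2*√3702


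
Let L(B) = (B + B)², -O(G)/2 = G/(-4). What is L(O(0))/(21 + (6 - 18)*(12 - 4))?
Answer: 0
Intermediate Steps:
O(G) = G/2 (O(G) = -2*G/(-4) = -2*G*(-1)/4 = -(-1)*G/2 = G/2)
L(B) = 4*B² (L(B) = (2*B)² = 4*B²)
L(O(0))/(21 + (6 - 18)*(12 - 4)) = (4*((½)*0)²)/(21 + (6 - 18)*(12 - 4)) = (4*0²)/(21 - 12*8) = (4*0)/(21 - 96) = 0/(-75) = 0*(-1/75) = 0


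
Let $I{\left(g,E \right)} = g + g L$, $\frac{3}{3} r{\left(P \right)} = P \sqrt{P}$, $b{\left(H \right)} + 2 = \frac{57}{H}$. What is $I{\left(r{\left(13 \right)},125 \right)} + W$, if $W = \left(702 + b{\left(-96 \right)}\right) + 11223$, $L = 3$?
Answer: $\frac{381517}{32} + 52 \sqrt{13} \approx 12110.0$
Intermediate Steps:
$b{\left(H \right)} = -2 + \frac{57}{H}$
$r{\left(P \right)} = P^{\frac{3}{2}}$ ($r{\left(P \right)} = P \sqrt{P} = P^{\frac{3}{2}}$)
$I{\left(g,E \right)} = 4 g$ ($I{\left(g,E \right)} = g + g 3 = g + 3 g = 4 g$)
$W = \frac{381517}{32}$ ($W = \left(702 - \left(2 - \frac{57}{-96}\right)\right) + 11223 = \left(702 + \left(-2 + 57 \left(- \frac{1}{96}\right)\right)\right) + 11223 = \left(702 - \frac{83}{32}\right) + 11223 = \frac{22381}{32} + 11223 = \frac{381517}{32} \approx 11922.0$)
$I{\left(r{\left(13 \right)},125 \right)} + W = 4 \cdot 13^{\frac{3}{2}} + \frac{381517}{32} = 4 \cdot 13 \sqrt{13} + \frac{381517}{32} = 52 \sqrt{13} + \frac{381517}{32} = \frac{381517}{32} + 52 \sqrt{13}$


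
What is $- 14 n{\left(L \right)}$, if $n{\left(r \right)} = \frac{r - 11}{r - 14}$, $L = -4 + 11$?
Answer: $-8$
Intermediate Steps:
$L = 7$
$n{\left(r \right)} = \frac{-11 + r}{-14 + r}$
$- 14 n{\left(L \right)} = - 14 \frac{-11 + 7}{-14 + 7} = - 14 \frac{1}{-7} \left(-4\right) = - 14 \left(\left(- \frac{1}{7}\right) \left(-4\right)\right) = \left(-14\right) \frac{4}{7} = -8$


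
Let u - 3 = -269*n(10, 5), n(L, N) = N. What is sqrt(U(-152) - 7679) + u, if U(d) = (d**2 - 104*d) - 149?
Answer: -1342 + 2*sqrt(7771) ≈ -1165.7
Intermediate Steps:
U(d) = -149 + d**2 - 104*d
u = -1342 (u = 3 - 269*5 = 3 - 1345 = -1342)
sqrt(U(-152) - 7679) + u = sqrt((-149 + (-152)**2 - 104*(-152)) - 7679) - 1342 = sqrt((-149 + 23104 + 15808) - 7679) - 1342 = sqrt(38763 - 7679) - 1342 = sqrt(31084) - 1342 = 2*sqrt(7771) - 1342 = -1342 + 2*sqrt(7771)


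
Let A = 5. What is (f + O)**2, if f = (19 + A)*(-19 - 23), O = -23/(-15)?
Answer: 227919409/225 ≈ 1.0130e+6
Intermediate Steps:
O = 23/15 (O = -23*(-1/15) = 23/15 ≈ 1.5333)
f = -1008 (f = (19 + 5)*(-19 - 23) = 24*(-42) = -1008)
(f + O)**2 = (-1008 + 23/15)**2 = (-15097/15)**2 = 227919409/225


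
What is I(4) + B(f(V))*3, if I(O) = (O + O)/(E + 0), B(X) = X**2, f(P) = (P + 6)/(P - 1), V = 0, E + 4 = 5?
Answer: 116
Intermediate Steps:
E = 1 (E = -4 + 5 = 1)
f(P) = (6 + P)/(-1 + P)
I(O) = 2*O (I(O) = (O + O)/(1 + 0) = (2*O)/1 = (2*O)*1 = 2*O)
I(4) + B(f(V))*3 = 2*4 + ((6 + 0)/(-1 + 0))**2*3 = 8 + (6/(-1))**2*3 = 8 + (-1*6)**2*3 = 8 + (-6)**2*3 = 8 + 36*3 = 8 + 108 = 116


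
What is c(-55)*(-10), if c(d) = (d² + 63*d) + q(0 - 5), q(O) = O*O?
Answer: 4150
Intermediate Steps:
q(O) = O²
c(d) = 25 + d² + 63*d (c(d) = (d² + 63*d) + (0 - 5)² = (d² + 63*d) + (-5)² = (d² + 63*d) + 25 = 25 + d² + 63*d)
c(-55)*(-10) = (25 + (-55)² + 63*(-55))*(-10) = (25 + 3025 - 3465)*(-10) = -415*(-10) = 4150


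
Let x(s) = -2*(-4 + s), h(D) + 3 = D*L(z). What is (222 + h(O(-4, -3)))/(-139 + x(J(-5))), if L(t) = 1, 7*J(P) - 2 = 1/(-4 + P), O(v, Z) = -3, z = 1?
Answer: -13608/8287 ≈ -1.6421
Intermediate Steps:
J(P) = 2/7 + 1/(7*(-4 + P))
h(D) = -3 + D (h(D) = -3 + D*1 = -3 + D)
x(s) = 8 - 2*s
(222 + h(O(-4, -3)))/(-139 + x(J(-5))) = (222 + (-3 - 3))/(-139 + (8 - 2*(-7 + 2*(-5))/(7*(-4 - 5)))) = (222 - 6)/(-139 + (8 - 2*(-7 - 10)/(7*(-9)))) = 216/(-139 + (8 - 2*(-1)*(-17)/(7*9))) = 216/(-139 + (8 - 2*17/63)) = 216/(-139 + (8 - 34/63)) = 216/(-139 + 470/63) = 216/(-8287/63) = 216*(-63/8287) = -13608/8287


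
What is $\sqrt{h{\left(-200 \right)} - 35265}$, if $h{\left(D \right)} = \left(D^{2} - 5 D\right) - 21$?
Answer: $\sqrt{5714} \approx 75.591$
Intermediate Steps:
$h{\left(D \right)} = -21 + D^{2} - 5 D$
$\sqrt{h{\left(-200 \right)} - 35265} = \sqrt{\left(-21 + \left(-200\right)^{2} - -1000\right) - 35265} = \sqrt{\left(-21 + 40000 + 1000\right) - 35265} = \sqrt{40979 - 35265} = \sqrt{5714}$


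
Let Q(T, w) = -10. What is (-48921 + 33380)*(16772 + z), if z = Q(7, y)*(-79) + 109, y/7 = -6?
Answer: -274625011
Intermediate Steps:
y = -42 (y = 7*(-6) = -42)
z = 899 (z = -10*(-79) + 109 = 790 + 109 = 899)
(-48921 + 33380)*(16772 + z) = (-48921 + 33380)*(16772 + 899) = -15541*17671 = -274625011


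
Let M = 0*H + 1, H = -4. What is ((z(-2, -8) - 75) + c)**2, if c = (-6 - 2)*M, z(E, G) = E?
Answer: 7225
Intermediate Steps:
M = 1 (M = 0*(-4) + 1 = 0 + 1 = 1)
c = -8 (c = (-6 - 2)*1 = -8*1 = -8)
((z(-2, -8) - 75) + c)**2 = ((-2 - 75) - 8)**2 = (-77 - 8)**2 = (-85)**2 = 7225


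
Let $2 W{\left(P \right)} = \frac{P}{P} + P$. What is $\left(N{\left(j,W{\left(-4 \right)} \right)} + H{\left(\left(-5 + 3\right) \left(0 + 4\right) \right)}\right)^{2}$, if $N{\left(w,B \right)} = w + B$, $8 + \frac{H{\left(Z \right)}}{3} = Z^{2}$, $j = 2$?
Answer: $\frac{113569}{4} \approx 28392.0$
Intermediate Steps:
$W{\left(P \right)} = \frac{1}{2} + \frac{P}{2}$ ($W{\left(P \right)} = \frac{\frac{P}{P} + P}{2} = \frac{1 + P}{2} = \frac{1}{2} + \frac{P}{2}$)
$H{\left(Z \right)} = -24 + 3 Z^{2}$
$N{\left(w,B \right)} = B + w$
$\left(N{\left(j,W{\left(-4 \right)} \right)} + H{\left(\left(-5 + 3\right) \left(0 + 4\right) \right)}\right)^{2} = \left(\left(\left(\frac{1}{2} + \frac{1}{2} \left(-4\right)\right) + 2\right) - \left(24 - 3 \left(\left(-5 + 3\right) \left(0 + 4\right)\right)^{2}\right)\right)^{2} = \left(\left(\left(\frac{1}{2} - 2\right) + 2\right) - \left(24 - 3 \left(\left(-2\right) 4\right)^{2}\right)\right)^{2} = \left(\left(- \frac{3}{2} + 2\right) - \left(24 - 3 \left(-8\right)^{2}\right)\right)^{2} = \left(\frac{1}{2} + \left(-24 + 3 \cdot 64\right)\right)^{2} = \left(\frac{1}{2} + \left(-24 + 192\right)\right)^{2} = \left(\frac{1}{2} + 168\right)^{2} = \left(\frac{337}{2}\right)^{2} = \frac{113569}{4}$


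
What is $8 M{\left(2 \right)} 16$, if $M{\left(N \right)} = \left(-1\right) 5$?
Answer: $-640$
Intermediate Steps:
$M{\left(N \right)} = -5$
$8 M{\left(2 \right)} 16 = 8 \left(-5\right) 16 = \left(-40\right) 16 = -640$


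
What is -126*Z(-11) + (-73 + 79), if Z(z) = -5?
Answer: 636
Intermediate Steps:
-126*Z(-11) + (-73 + 79) = -126*(-5) + (-73 + 79) = 630 + 6 = 636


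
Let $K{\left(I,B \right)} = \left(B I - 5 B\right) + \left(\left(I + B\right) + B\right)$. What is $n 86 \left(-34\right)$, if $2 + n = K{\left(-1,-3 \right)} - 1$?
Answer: $-23392$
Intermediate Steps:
$K{\left(I,B \right)} = I - 3 B + B I$ ($K{\left(I,B \right)} = \left(- 5 B + B I\right) + \left(\left(B + I\right) + B\right) = \left(- 5 B + B I\right) + \left(I + 2 B\right) = I - 3 B + B I$)
$n = 8$ ($n = -2 - -10 = -2 + \left(\left(-1 + 9 + 3\right) - 1\right) = -2 + \left(11 - 1\right) = -2 + 10 = 8$)
$n 86 \left(-34\right) = 8 \cdot 86 \left(-34\right) = 688 \left(-34\right) = -23392$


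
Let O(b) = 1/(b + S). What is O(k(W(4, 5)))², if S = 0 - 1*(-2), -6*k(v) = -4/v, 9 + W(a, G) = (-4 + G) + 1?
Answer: 441/1600 ≈ 0.27563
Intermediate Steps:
W(a, G) = -12 + G (W(a, G) = -9 + ((-4 + G) + 1) = -9 + (-3 + G) = -12 + G)
k(v) = 2/(3*v) (k(v) = -(-2)/(3*v) = 2/(3*v))
S = 2 (S = 0 + 2 = 2)
O(b) = 1/(2 + b) (O(b) = 1/(b + 2) = 1/(2 + b))
O(k(W(4, 5)))² = (1/(2 + 2/(3*(-12 + 5))))² = (1/(2 + (⅔)/(-7)))² = (1/(2 + (⅔)*(-⅐)))² = (1/(2 - 2/21))² = (1/(40/21))² = (21/40)² = 441/1600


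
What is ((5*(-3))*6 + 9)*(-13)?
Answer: 1053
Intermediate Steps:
((5*(-3))*6 + 9)*(-13) = (-15*6 + 9)*(-13) = (-90 + 9)*(-13) = -81*(-13) = 1053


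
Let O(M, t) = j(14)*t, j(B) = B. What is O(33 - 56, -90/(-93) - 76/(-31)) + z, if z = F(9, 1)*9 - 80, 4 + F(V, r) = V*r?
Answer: 399/31 ≈ 12.871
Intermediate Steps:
F(V, r) = -4 + V*r
O(M, t) = 14*t
z = -35 (z = (-4 + 9*1)*9 - 80 = (-4 + 9)*9 - 80 = 5*9 - 80 = 45 - 80 = -35)
O(33 - 56, -90/(-93) - 76/(-31)) + z = 14*(-90/(-93) - 76/(-31)) - 35 = 14*(-90*(-1/93) - 76*(-1/31)) - 35 = 14*(30/31 + 76/31) - 35 = 14*(106/31) - 35 = 1484/31 - 35 = 399/31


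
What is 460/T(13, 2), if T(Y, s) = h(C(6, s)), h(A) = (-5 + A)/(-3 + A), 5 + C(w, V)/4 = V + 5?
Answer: 2300/3 ≈ 766.67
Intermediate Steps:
C(w, V) = 4*V (C(w, V) = -20 + 4*(V + 5) = -20 + 4*(5 + V) = -20 + (20 + 4*V) = 4*V)
h(A) = (-5 + A)/(-3 + A)
T(Y, s) = (-5 + 4*s)/(-3 + 4*s)
460/T(13, 2) = 460/(((-5 + 4*2)/(-3 + 4*2))) = 460/(((-5 + 8)/(-3 + 8))) = 460/((3/5)) = 460/(((1/5)*3)) = 460/(3/5) = 460*(5/3) = 2300/3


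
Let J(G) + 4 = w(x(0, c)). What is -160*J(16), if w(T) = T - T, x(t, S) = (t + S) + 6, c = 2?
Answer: 640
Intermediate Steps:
x(t, S) = 6 + S + t (x(t, S) = (S + t) + 6 = 6 + S + t)
w(T) = 0
J(G) = -4 (J(G) = -4 + 0 = -4)
-160*J(16) = -160*(-4) = 640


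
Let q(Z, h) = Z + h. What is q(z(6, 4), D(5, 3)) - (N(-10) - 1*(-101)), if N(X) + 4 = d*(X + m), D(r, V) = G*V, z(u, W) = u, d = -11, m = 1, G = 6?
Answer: -172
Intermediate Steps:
D(r, V) = 6*V
N(X) = -15 - 11*X (N(X) = -4 - 11*(X + 1) = -4 - 11*(1 + X) = -4 + (-11 - 11*X) = -15 - 11*X)
q(z(6, 4), D(5, 3)) - (N(-10) - 1*(-101)) = (6 + 6*3) - ((-15 - 11*(-10)) - 1*(-101)) = (6 + 18) - ((-15 + 110) + 101) = 24 - (95 + 101) = 24 - 1*196 = 24 - 196 = -172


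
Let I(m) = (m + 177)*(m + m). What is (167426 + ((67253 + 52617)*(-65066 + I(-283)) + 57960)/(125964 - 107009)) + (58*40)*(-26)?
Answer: 284502258/3791 ≈ 75047.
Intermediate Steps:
I(m) = 2*m*(177 + m) (I(m) = (177 + m)*(2*m) = 2*m*(177 + m))
(167426 + ((67253 + 52617)*(-65066 + I(-283)) + 57960)/(125964 - 107009)) + (58*40)*(-26) = (167426 + ((67253 + 52617)*(-65066 + 2*(-283)*(177 - 283)) + 57960)/(125964 - 107009)) + (58*40)*(-26) = (167426 + (119870*(-65066 + 2*(-283)*(-106)) + 57960)/18955) + 2320*(-26) = (167426 + (119870*(-65066 + 59996) + 57960)*(1/18955)) - 60320 = (167426 + (119870*(-5070) + 57960)*(1/18955)) - 60320 = (167426 + (-607740900 + 57960)*(1/18955)) - 60320 = (167426 - 607682940*1/18955) - 60320 = (167426 - 121536588/3791) - 60320 = 513175378/3791 - 60320 = 284502258/3791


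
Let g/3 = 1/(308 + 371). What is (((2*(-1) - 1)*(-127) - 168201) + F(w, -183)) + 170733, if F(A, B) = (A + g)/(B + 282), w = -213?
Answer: 65223383/22407 ≈ 2910.8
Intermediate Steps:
g = 3/679 (g = 3/(308 + 371) = 3/679 ≈ 0.0044183)
F(A, B) = (3/679 + A)/(282 + B) (F(A, B) = (A + 3/679)/(B + 282) = (3/679 + A)/(282 + B))
(((2*(-1) - 1)*(-127) - 168201) + F(w, -183)) + 170733 = (((2*(-1) - 1)*(-127) - 168201) + (3/679 - 213)/(282 - 183)) + 170733 = (((-2 - 1)*(-127) - 168201) - 144624/679/99) + 170733 = ((-3*(-127) - 168201) + (1/99)*(-144624/679)) + 170733 = ((381 - 168201) - 48208/22407) + 170733 = (-167820 - 48208/22407) + 170733 = -3760390948/22407 + 170733 = 65223383/22407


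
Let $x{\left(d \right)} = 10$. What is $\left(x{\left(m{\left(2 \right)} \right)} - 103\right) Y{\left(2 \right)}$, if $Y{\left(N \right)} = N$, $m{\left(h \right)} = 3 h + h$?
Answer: $-186$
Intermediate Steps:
$m{\left(h \right)} = 4 h$
$\left(x{\left(m{\left(2 \right)} \right)} - 103\right) Y{\left(2 \right)} = \left(10 - 103\right) 2 = \left(-93\right) 2 = -186$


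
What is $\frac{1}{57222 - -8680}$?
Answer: $\frac{1}{65902} \approx 1.5174 \cdot 10^{-5}$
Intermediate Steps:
$\frac{1}{57222 - -8680} = \frac{1}{57222 + 8680} = \frac{1}{65902}$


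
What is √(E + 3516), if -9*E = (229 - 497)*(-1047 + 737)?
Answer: 2*I*√12859/3 ≈ 75.598*I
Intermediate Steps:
E = -83080/9 (E = -(229 - 497)*(-1047 + 737)/9 = -(-268)*(-310)/9 = -⅑*83080 = -83080/9 ≈ -9231.1)
√(E + 3516) = √(-83080/9 + 3516) = √(-51436/9) = 2*I*√12859/3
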